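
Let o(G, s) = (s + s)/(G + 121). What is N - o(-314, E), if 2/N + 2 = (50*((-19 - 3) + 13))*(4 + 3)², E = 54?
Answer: 1190615/2128018 ≈ 0.55949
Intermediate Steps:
o(G, s) = 2*s/(121 + G) (o(G, s) = (2*s)/(121 + G) = 2*s/(121 + G))
N = -1/11026 (N = 2/(-2 + (50*((-19 - 3) + 13))*(4 + 3)²) = 2/(-2 + (50*(-22 + 13))*7²) = 2/(-2 + (50*(-9))*49) = 2/(-2 - 450*49) = 2/(-2 - 22050) = 2/(-22052) = 2*(-1/22052) = -1/11026 ≈ -9.0695e-5)
N - o(-314, E) = -1/11026 - 2*54/(121 - 314) = -1/11026 - 2*54/(-193) = -1/11026 - 2*54*(-1)/193 = -1/11026 - 1*(-108/193) = -1/11026 + 108/193 = 1190615/2128018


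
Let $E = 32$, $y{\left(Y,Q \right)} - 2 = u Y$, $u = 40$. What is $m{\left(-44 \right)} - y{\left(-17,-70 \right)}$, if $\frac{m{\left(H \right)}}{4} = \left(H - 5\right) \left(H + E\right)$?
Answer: $3030$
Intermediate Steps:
$y{\left(Y,Q \right)} = 2 + 40 Y$
$m{\left(H \right)} = 4 \left(-5 + H\right) \left(32 + H\right)$ ($m{\left(H \right)} = 4 \left(H - 5\right) \left(H + 32\right) = 4 \left(-5 + H\right) \left(32 + H\right)$)
$m{\left(-44 \right)} - y{\left(-17,-70 \right)} = \left(-640 + 4 \left(-44\right)^{2} + 108 \left(-44\right)\right) - \left(2 + 40 \left(-17\right)\right) = \left(-640 + 4 \cdot 1936 - 4752\right) - \left(2 - 680\right) = \left(-640 + 7744 - 4752\right) - -678 = 2352 + 678 = 3030$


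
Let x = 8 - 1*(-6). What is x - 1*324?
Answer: -310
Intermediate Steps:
x = 14 (x = 8 + 6 = 14)
x - 1*324 = 14 - 1*324 = 14 - 324 = -310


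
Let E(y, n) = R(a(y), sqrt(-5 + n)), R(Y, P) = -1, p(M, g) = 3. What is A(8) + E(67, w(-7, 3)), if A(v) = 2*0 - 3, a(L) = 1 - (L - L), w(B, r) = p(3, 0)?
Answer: -4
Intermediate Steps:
w(B, r) = 3
a(L) = 1 (a(L) = 1 - 1*0 = 1 + 0 = 1)
E(y, n) = -1
A(v) = -3 (A(v) = 0 - 3 = -3)
A(8) + E(67, w(-7, 3)) = -3 - 1 = -4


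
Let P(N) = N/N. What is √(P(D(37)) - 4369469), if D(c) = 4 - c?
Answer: 2*I*√1092367 ≈ 2090.3*I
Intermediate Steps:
P(N) = 1
√(P(D(37)) - 4369469) = √(1 - 4369469) = √(-4369468) = 2*I*√1092367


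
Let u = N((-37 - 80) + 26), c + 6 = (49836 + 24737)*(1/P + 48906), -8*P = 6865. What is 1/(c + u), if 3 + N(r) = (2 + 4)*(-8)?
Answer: 6865/25037114914481 ≈ 2.7419e-10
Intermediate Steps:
P = -6865/8 (P = -⅛*6865 = -6865/8 ≈ -858.13)
c = 25037115264596/6865 (c = -6 + (49836 + 24737)*(1/(-6865/8) + 48906) = -6 + 74573*(-8/6865 + 48906) = -6 + 74573*(335739682/6865) = -6 + 25037115305786/6865 = 25037115264596/6865 ≈ 3.6471e+9)
N(r) = -51 (N(r) = -3 + (2 + 4)*(-8) = -3 + 6*(-8) = -3 - 48 = -51)
u = -51
1/(c + u) = 1/(25037115264596/6865 - 51) = 1/(25037114914481/6865) = 6865/25037114914481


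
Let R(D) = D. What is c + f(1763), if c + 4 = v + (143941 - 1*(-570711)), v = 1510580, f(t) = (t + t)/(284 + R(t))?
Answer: 4555045242/2047 ≈ 2.2252e+6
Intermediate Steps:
f(t) = 2*t/(284 + t) (f(t) = (t + t)/(284 + t) = (2*t)/(284 + t) = 2*t/(284 + t))
c = 2225228 (c = -4 + (1510580 + (143941 - 1*(-570711))) = -4 + (1510580 + (143941 + 570711)) = -4 + (1510580 + 714652) = -4 + 2225232 = 2225228)
c + f(1763) = 2225228 + 2*1763/(284 + 1763) = 2225228 + 2*1763/2047 = 2225228 + 2*1763*(1/2047) = 2225228 + 3526/2047 = 4555045242/2047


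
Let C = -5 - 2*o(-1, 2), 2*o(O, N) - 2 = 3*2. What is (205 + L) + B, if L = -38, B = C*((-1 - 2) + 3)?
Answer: 167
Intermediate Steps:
o(O, N) = 4 (o(O, N) = 1 + (3*2)/2 = 1 + (½)*6 = 1 + 3 = 4)
C = -13 (C = -5 - 2*4 = -5 - 8 = -13)
B = 0 (B = -13*((-1 - 2) + 3) = -13*(-3 + 3) = -13*0 = 0)
(205 + L) + B = (205 - 38) + 0 = 167 + 0 = 167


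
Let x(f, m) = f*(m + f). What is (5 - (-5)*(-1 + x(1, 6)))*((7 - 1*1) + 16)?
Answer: 770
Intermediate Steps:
x(f, m) = f*(f + m)
(5 - (-5)*(-1 + x(1, 6)))*((7 - 1*1) + 16) = (5 - (-5)*(-1 + 1*(1 + 6)))*((7 - 1*1) + 16) = (5 - (-5)*(-1 + 1*7))*((7 - 1) + 16) = (5 - (-5)*(-1 + 7))*(6 + 16) = (5 - (-5)*6)*22 = (5 - 1*(-30))*22 = (5 + 30)*22 = 35*22 = 770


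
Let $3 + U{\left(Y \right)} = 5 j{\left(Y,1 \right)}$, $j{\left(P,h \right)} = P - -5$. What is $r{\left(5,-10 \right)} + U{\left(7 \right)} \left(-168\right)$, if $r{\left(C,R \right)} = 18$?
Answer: $-9558$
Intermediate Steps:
$j{\left(P,h \right)} = 5 + P$ ($j{\left(P,h \right)} = P + 5 = 5 + P$)
$U{\left(Y \right)} = 22 + 5 Y$ ($U{\left(Y \right)} = -3 + 5 \left(5 + Y\right) = -3 + \left(25 + 5 Y\right) = 22 + 5 Y$)
$r{\left(5,-10 \right)} + U{\left(7 \right)} \left(-168\right) = 18 + \left(22 + 5 \cdot 7\right) \left(-168\right) = 18 + \left(22 + 35\right) \left(-168\right) = 18 + 57 \left(-168\right) = 18 - 9576 = -9558$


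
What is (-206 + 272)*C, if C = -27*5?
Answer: -8910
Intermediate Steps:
C = -135
(-206 + 272)*C = (-206 + 272)*(-135) = 66*(-135) = -8910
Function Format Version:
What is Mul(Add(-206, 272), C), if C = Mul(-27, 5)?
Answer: -8910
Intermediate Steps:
C = -135
Mul(Add(-206, 272), C) = Mul(Add(-206, 272), -135) = Mul(66, -135) = -8910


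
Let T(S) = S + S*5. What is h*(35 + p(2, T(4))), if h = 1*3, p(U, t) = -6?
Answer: 87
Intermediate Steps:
T(S) = 6*S (T(S) = S + 5*S = 6*S)
h = 3
h*(35 + p(2, T(4))) = 3*(35 - 6) = 3*29 = 87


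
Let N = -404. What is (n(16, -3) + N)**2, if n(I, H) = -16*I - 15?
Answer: 455625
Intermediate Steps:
n(I, H) = -15 - 16*I
(n(16, -3) + N)**2 = ((-15 - 16*16) - 404)**2 = ((-15 - 256) - 404)**2 = (-271 - 404)**2 = (-675)**2 = 455625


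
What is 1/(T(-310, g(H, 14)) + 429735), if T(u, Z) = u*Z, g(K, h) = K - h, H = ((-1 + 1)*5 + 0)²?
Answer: 1/434075 ≈ 2.3038e-6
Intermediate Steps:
H = 0 (H = (0*5 + 0)² = (0 + 0)² = 0² = 0)
T(u, Z) = Z*u
1/(T(-310, g(H, 14)) + 429735) = 1/((0 - 1*14)*(-310) + 429735) = 1/((0 - 14)*(-310) + 429735) = 1/(-14*(-310) + 429735) = 1/(4340 + 429735) = 1/434075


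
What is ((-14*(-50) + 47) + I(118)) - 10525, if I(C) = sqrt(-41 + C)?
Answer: -9778 + sqrt(77) ≈ -9769.2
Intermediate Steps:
((-14*(-50) + 47) + I(118)) - 10525 = ((-14*(-50) + 47) + sqrt(-41 + 118)) - 10525 = ((700 + 47) + sqrt(77)) - 10525 = (747 + sqrt(77)) - 10525 = -9778 + sqrt(77)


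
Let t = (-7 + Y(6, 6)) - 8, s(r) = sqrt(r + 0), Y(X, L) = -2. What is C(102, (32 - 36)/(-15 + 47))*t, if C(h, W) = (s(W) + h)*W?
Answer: 867/4 + 17*I*sqrt(2)/32 ≈ 216.75 + 0.7513*I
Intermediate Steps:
s(r) = sqrt(r)
C(h, W) = W*(h + sqrt(W)) (C(h, W) = (sqrt(W) + h)*W = (h + sqrt(W))*W = W*(h + sqrt(W)))
t = -17 (t = (-7 - 2) - 8 = -9 - 8 = -17)
C(102, (32 - 36)/(-15 + 47))*t = (((32 - 36)/(-15 + 47))*(102 + sqrt((32 - 36)/(-15 + 47))))*(-17) = ((-4/32)*(102 + sqrt(-4/32)))*(-17) = ((-4*1/32)*(102 + sqrt(-4*1/32)))*(-17) = -(102 + sqrt(-1/8))/8*(-17) = -(102 + I*sqrt(2)/4)/8*(-17) = (-51/4 - I*sqrt(2)/32)*(-17) = 867/4 + 17*I*sqrt(2)/32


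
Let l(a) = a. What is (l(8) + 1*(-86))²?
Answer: 6084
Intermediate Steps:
(l(8) + 1*(-86))² = (8 + 1*(-86))² = (8 - 86)² = (-78)² = 6084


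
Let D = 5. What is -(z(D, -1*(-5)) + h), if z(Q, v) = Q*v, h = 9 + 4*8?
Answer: -66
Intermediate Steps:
h = 41 (h = 9 + 32 = 41)
-(z(D, -1*(-5)) + h) = -(5*(-1*(-5)) + 41) = -(5*5 + 41) = -(25 + 41) = -1*66 = -66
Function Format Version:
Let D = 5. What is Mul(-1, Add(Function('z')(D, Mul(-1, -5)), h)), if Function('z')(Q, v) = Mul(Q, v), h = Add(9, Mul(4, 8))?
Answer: -66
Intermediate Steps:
h = 41 (h = Add(9, 32) = 41)
Mul(-1, Add(Function('z')(D, Mul(-1, -5)), h)) = Mul(-1, Add(Mul(5, Mul(-1, -5)), 41)) = Mul(-1, Add(Mul(5, 5), 41)) = Mul(-1, Add(25, 41)) = Mul(-1, 66) = -66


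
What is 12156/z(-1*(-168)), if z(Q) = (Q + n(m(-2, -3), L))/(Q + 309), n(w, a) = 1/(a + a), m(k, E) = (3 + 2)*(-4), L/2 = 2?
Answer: 46387296/1345 ≈ 34489.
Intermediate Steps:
L = 4 (L = 2*2 = 4)
m(k, E) = -20 (m(k, E) = 5*(-4) = -20)
n(w, a) = 1/(2*a)
z(Q) = (1/8 + Q)/(309 + Q) (z(Q) = (Q + (1/2)/4)/(Q + 309) = (Q + (1/2)*(1/4))/(309 + Q) = (Q + 1/8)/(309 + Q) = (1/8 + Q)/(309 + Q))
12156/z(-1*(-168)) = 12156/(((1/8 - 1*(-168))/(309 - 1*(-168)))) = 12156/(((1/8 + 168)/(309 + 168))) = 12156/(((1345/8)/477)) = 12156/(((1/477)*(1345/8))) = 12156/(1345/3816) = 12156*(3816/1345) = 46387296/1345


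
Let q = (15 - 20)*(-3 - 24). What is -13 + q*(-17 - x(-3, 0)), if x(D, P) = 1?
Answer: -2443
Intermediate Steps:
q = 135 (q = -5*(-27) = 135)
-13 + q*(-17 - x(-3, 0)) = -13 + 135*(-17 - 1*1) = -13 + 135*(-17 - 1) = -13 + 135*(-18) = -13 - 2430 = -2443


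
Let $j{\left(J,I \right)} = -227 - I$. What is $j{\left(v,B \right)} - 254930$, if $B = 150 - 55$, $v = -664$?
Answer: $-255252$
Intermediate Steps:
$B = 95$ ($B = 150 - 55 = 95$)
$j{\left(v,B \right)} - 254930 = \left(-227 - 95\right) - 254930 = -322 - 254930 = -255252$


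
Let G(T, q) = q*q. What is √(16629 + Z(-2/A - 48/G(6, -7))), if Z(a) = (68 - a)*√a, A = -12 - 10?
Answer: √(4831073709 + 259917*I*√5269)/539 ≈ 128.95 + 0.2518*I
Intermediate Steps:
G(T, q) = q²
A = -22
Z(a) = √a*(68 - a)
√(16629 + Z(-2/A - 48/G(6, -7))) = √(16629 + √(-2/(-22) - 48/((-7)²))*(68 - (-2/(-22) - 48/((-7)²)))) = √(16629 + √(-2*(-1/22) - 48/49)*(68 - (-2*(-1/22) - 48/49))) = √(16629 + √(1/11 - 48*1/49)*(68 - (1/11 - 48*1/49))) = √(16629 + √(1/11 - 48/49)*(68 - (1/11 - 48/49))) = √(16629 + √(-479/539)*(68 - 1*(-479/539))) = √(16629 + (I*√5269/77)*(68 + 479/539)) = √(16629 + (I*√5269/77)*(37131/539)) = √(16629 + 37131*I*√5269/41503)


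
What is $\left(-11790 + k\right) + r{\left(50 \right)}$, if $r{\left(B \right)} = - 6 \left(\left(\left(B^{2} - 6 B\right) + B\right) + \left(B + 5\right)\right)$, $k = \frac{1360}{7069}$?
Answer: $- \frac{181106420}{7069} \approx -25620.0$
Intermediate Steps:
$k = \frac{1360}{7069}$ ($k = 1360 \cdot \frac{1}{7069} = \frac{1360}{7069} \approx 0.19239$)
$r{\left(B \right)} = -30 - 6 B^{2} + 24 B$ ($r{\left(B \right)} = - 6 \left(\left(B^{2} - 5 B\right) + \left(5 + B\right)\right) = - 6 \left(5 + B^{2} - 4 B\right) = -30 - 6 B^{2} + 24 B$)
$\left(-11790 + k\right) + r{\left(50 \right)} = \left(-11790 + \frac{1360}{7069}\right) - \left(-1170 + 15000\right) = - \frac{83342150}{7069} - 13830 = - \frac{181106420}{7069}$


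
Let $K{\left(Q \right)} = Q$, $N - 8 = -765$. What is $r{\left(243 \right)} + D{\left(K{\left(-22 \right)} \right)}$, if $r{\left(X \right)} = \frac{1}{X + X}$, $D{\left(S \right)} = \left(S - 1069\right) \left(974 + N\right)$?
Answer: $- \frac{115059041}{486} \approx -2.3675 \cdot 10^{5}$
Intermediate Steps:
$N = -757$ ($N = 8 - 765 = -757$)
$D{\left(S \right)} = -231973 + 217 S$ ($D{\left(S \right)} = \left(S - 1069\right) \left(974 - 757\right) = \left(-1069 + S\right) 217 = -231973 + 217 S$)
$r{\left(X \right)} = \frac{1}{2 X}$
$r{\left(243 \right)} + D{\left(K{\left(-22 \right)} \right)} = \frac{1}{2 \cdot 243} + \left(-231973 + 217 \left(-22\right)\right) = \frac{1}{2} \cdot \frac{1}{243} - 236747 = \frac{1}{486} - 236747 = - \frac{115059041}{486}$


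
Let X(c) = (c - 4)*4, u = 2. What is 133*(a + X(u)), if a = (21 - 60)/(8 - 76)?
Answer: -67165/68 ≈ -987.72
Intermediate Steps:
a = 39/68 (a = -39/(-68) = -39*(-1/68) = 39/68 ≈ 0.57353)
X(c) = -16 + 4*c (X(c) = (-4 + c)*4 = -16 + 4*c)
133*(a + X(u)) = 133*(39/68 + (-16 + 4*2)) = 133*(39/68 + (-16 + 8)) = 133*(39/68 - 8) = 133*(-505/68) = -67165/68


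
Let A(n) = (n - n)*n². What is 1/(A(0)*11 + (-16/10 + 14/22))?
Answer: -55/53 ≈ -1.0377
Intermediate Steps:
A(n) = 0 (A(n) = 0*n² = 0)
1/(A(0)*11 + (-16/10 + 14/22)) = 1/(0*11 + (-16/10 + 14/22)) = 1/(0 + (-16*⅒ + 14*(1/22))) = 1/(0 + (-8/5 + 7/11)) = 1/(0 - 53/55) = 1/(-53/55) = -55/53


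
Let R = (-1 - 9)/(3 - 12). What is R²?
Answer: 100/81 ≈ 1.2346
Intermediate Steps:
R = 10/9 (R = -10/(-9) = -10*(-⅑) = 10/9 ≈ 1.1111)
R² = (10/9)² = 100/81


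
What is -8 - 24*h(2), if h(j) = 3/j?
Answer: -44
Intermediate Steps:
-8 - 24*h(2) = -8 - 72/2 = -8 - 24*3/2 = -8 - 36 = -44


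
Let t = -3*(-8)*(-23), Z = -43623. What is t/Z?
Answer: 184/14541 ≈ 0.012654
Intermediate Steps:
t = -552 (t = 24*(-23) = -552)
t/Z = -552/(-43623) = -552*(-1/43623) = 184/14541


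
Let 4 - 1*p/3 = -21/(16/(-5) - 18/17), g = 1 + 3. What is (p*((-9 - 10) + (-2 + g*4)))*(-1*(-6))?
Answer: 15165/181 ≈ 83.785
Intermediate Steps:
g = 4
p = -1011/362 (p = 12 - (-63)/(16/(-5) - 18/17) = 12 - (-63)/(16*(-1/5) - 18*1/17) = 12 - (-63)/(-16/5 - 18/17) = 12 - (-63)/(-362/85) = 12 - (-63)*(-85)/362 = 12 - 3*1785/362 = 12 - 5355/362 = -1011/362 ≈ -2.7928)
(p*((-9 - 10) + (-2 + g*4)))*(-1*(-6)) = (-1011*((-9 - 10) + (-2 + 4*4))/362)*(-1*(-6)) = -1011*(-19 + (-2 + 16))/362*6 = -1011*(-19 + 14)/362*6 = -1011/362*(-5)*6 = (5055/362)*6 = 15165/181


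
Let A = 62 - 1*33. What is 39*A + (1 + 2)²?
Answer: 1140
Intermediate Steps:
A = 29 (A = 62 - 33 = 29)
39*A + (1 + 2)² = 39*29 + (1 + 2)² = 1131 + 3² = 1131 + 9 = 1140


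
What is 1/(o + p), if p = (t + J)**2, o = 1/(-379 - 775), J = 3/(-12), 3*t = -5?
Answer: 83088/305161 ≈ 0.27228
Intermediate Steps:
t = -5/3 (t = (1/3)*(-5) = -5/3 ≈ -1.6667)
J = -1/4 (J = 3*(-1/12) = -1/4 ≈ -0.25000)
o = -1/1154 (o = 1/(-1154) = -1/1154 ≈ -0.00086655)
p = 529/144 (p = (-5/3 - 1/4)**2 = (-23/12)**2 = 529/144 ≈ 3.6736)
1/(o + p) = 1/(-1/1154 + 529/144) = 1/(305161/83088) = 83088/305161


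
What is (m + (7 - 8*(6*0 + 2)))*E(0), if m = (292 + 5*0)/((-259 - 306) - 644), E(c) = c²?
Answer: 0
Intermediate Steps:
m = -292/1209 (m = (292 + 0)/(-565 - 644) = 292/(-1209) = 292*(-1/1209) = -292/1209 ≈ -0.24152)
(m + (7 - 8*(6*0 + 2)))*E(0) = (-292/1209 + (7 - 8*(6*0 + 2)))*0² = (-292/1209 + (7 - 8*(0 + 2)))*0 = (-292/1209 + (7 - 8*2))*0 = (-292/1209 + (7 - 16))*0 = (-292/1209 - 9)*0 = -11173/1209*0 = 0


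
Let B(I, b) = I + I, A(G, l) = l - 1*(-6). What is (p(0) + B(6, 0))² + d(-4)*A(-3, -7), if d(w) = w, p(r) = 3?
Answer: 229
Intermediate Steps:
A(G, l) = 6 + l (A(G, l) = l + 6 = 6 + l)
B(I, b) = 2*I
(p(0) + B(6, 0))² + d(-4)*A(-3, -7) = (3 + 2*6)² - 4*(6 - 7) = (3 + 12)² - 4*(-1) = 15² + 4 = 225 + 4 = 229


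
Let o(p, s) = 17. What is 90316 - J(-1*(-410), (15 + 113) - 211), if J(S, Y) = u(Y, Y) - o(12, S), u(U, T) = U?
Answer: 90416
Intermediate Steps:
J(S, Y) = -17 + Y (J(S, Y) = Y - 1*17 = Y - 17 = -17 + Y)
90316 - J(-1*(-410), (15 + 113) - 211) = 90316 - (-17 + ((15 + 113) - 211)) = 90316 - (-17 + (128 - 211)) = 90316 - (-17 - 83) = 90316 - 1*(-100) = 90316 + 100 = 90416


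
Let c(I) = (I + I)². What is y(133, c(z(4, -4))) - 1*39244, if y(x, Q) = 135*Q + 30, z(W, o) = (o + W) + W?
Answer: -30574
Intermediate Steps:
z(W, o) = o + 2*W (z(W, o) = (W + o) + W = o + 2*W)
c(I) = 4*I² (c(I) = (2*I)² = 4*I²)
y(x, Q) = 30 + 135*Q
y(133, c(z(4, -4))) - 1*39244 = (30 + 135*(4*(-4 + 2*4)²)) - 1*39244 = (30 + 135*(4*(-4 + 8)²)) - 39244 = (30 + 135*(4*4²)) - 39244 = (30 + 135*(4*16)) - 39244 = (30 + 135*64) - 39244 = (30 + 8640) - 39244 = 8670 - 39244 = -30574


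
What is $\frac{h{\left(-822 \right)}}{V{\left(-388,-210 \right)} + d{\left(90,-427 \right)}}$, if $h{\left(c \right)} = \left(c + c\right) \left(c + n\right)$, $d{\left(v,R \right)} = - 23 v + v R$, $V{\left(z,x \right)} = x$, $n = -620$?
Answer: $- \frac{395108}{6785} \approx -58.233$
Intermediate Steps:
$d{\left(v,R \right)} = - 23 v + R v$
$h{\left(c \right)} = 2 c \left(-620 + c\right)$ ($h{\left(c \right)} = \left(c + c\right) \left(c - 620\right) = 2 c \left(-620 + c\right)$)
$\frac{h{\left(-822 \right)}}{V{\left(-388,-210 \right)} + d{\left(90,-427 \right)}} = \frac{2 \left(-822\right) \left(-620 - 822\right)}{-210 + 90 \left(-23 - 427\right)} = \frac{2 \left(-822\right) \left(-1442\right)}{-210 + 90 \left(-450\right)} = \frac{2370648}{-210 - 40500} = \frac{2370648}{-40710} = 2370648 \left(- \frac{1}{40710}\right) = - \frac{395108}{6785}$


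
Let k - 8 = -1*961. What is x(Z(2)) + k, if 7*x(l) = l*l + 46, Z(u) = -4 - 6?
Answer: -6525/7 ≈ -932.14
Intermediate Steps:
Z(u) = -10
k = -953 (k = 8 - 1*961 = 8 - 961 = -953)
x(l) = 46/7 + l²/7 (x(l) = (l*l + 46)/7 = (l² + 46)/7 = (46 + l²)/7 = 46/7 + l²/7)
x(Z(2)) + k = (46/7 + (⅐)*(-10)²) - 953 = (46/7 + (⅐)*100) - 953 = (46/7 + 100/7) - 953 = 146/7 - 953 = -6525/7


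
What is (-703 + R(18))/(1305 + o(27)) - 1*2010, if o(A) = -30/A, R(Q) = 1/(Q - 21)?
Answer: -4718736/2347 ≈ -2010.5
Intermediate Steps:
R(Q) = 1/(-21 + Q)
(-703 + R(18))/(1305 + o(27)) - 1*2010 = (-703 + 1/(-21 + 18))/(1305 - 30/27) - 1*2010 = (-703 + 1/(-3))/(1305 - 30*1/27) - 2010 = (-703 - 1/3)/(1305 - 10/9) - 2010 = -2110/(3*11735/9) - 2010 = -2110/3*9/11735 - 2010 = -1266/2347 - 2010 = -4718736/2347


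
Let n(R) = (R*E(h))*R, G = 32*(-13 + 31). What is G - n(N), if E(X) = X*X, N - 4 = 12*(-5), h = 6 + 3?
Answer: -253440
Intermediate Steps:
h = 9
N = -56 (N = 4 + 12*(-5) = 4 - 60 = -56)
E(X) = X²
G = 576 (G = 32*18 = 576)
n(R) = 81*R² (n(R) = (R*9²)*R = (R*81)*R = (81*R)*R = 81*R²)
G - n(N) = 576 - 81*(-56)² = 576 - 81*3136 = 576 - 1*254016 = 576 - 254016 = -253440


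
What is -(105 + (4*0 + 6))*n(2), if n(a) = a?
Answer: -222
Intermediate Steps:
-(105 + (4*0 + 6))*n(2) = -(105 + (4*0 + 6))*2 = -(105 + (0 + 6))*2 = -(105 + 6)*2 = -111*2 = -1*222 = -222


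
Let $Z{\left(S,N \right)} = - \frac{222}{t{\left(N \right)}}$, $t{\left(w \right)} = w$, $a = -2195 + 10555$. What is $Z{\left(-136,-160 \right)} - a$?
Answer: $- \frac{668689}{80} \approx -8358.6$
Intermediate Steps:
$a = 8360$
$Z{\left(S,N \right)} = - \frac{222}{N}$
$Z{\left(-136,-160 \right)} - a = - \frac{222}{-160} - 8360 = \left(-222\right) \left(- \frac{1}{160}\right) - 8360 = \frac{111}{80} - 8360 = - \frac{668689}{80}$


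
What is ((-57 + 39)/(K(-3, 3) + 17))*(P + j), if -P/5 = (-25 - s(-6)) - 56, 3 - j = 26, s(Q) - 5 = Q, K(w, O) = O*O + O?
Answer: -234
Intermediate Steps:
K(w, O) = O + O² (K(w, O) = O² + O = O + O²)
s(Q) = 5 + Q
j = -23 (j = 3 - 1*26 = 3 - 26 = -23)
P = 400 (P = -5*((-25 - (5 - 6)) - 56) = -5*((-25 - 1*(-1)) - 56) = -5*((-25 + 1) - 56) = -5*(-24 - 56) = -5*(-80) = 400)
((-57 + 39)/(K(-3, 3) + 17))*(P + j) = ((-57 + 39)/(3*(1 + 3) + 17))*(400 - 23) = -18/(3*4 + 17)*377 = -18/(12 + 17)*377 = -18/29*377 = -234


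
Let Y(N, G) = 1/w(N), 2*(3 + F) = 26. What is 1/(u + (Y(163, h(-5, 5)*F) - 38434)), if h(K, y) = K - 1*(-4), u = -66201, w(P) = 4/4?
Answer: -1/104634 ≈ -9.5571e-6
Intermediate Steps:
w(P) = 1 (w(P) = 4*(1/4) = 1)
h(K, y) = 4 + K (h(K, y) = K + 4 = 4 + K)
F = 10 (F = -3 + (1/2)*26 = -3 + 13 = 10)
Y(N, G) = 1 (Y(N, G) = 1/1 = 1)
1/(u + (Y(163, h(-5, 5)*F) - 38434)) = 1/(-66201 + (1 - 38434)) = 1/(-66201 - 38433) = 1/(-104634) = -1/104634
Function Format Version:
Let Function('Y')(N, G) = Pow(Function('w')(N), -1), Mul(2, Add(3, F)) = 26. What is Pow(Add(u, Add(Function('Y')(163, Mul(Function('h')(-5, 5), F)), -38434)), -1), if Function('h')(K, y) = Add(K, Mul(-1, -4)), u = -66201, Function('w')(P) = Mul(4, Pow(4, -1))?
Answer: Rational(-1, 104634) ≈ -9.5571e-6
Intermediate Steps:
Function('w')(P) = 1 (Function('w')(P) = Mul(4, Rational(1, 4)) = 1)
Function('h')(K, y) = Add(4, K) (Function('h')(K, y) = Add(K, 4) = Add(4, K))
F = 10 (F = Add(-3, Mul(Rational(1, 2), 26)) = Add(-3, 13) = 10)
Function('Y')(N, G) = 1 (Function('Y')(N, G) = Pow(1, -1) = 1)
Pow(Add(u, Add(Function('Y')(163, Mul(Function('h')(-5, 5), F)), -38434)), -1) = Pow(Add(-66201, Add(1, -38434)), -1) = Pow(Add(-66201, -38433), -1) = Pow(-104634, -1) = Rational(-1, 104634)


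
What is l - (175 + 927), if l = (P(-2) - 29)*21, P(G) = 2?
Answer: -1669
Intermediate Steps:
l = -567 (l = (2 - 29)*21 = -27*21 = -567)
l - (175 + 927) = -567 - (175 + 927) = -567 - 1*1102 = -567 - 1102 = -1669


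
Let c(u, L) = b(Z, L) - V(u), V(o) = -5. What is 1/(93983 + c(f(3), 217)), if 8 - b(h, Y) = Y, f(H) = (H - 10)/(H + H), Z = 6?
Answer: 1/93779 ≈ 1.0663e-5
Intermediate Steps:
f(H) = (-10 + H)/(2*H) (f(H) = (-10 + H)/((2*H)) = (-10 + H)*(1/(2*H)) = (-10 + H)/(2*H))
b(h, Y) = 8 - Y
c(u, L) = 13 - L (c(u, L) = (8 - L) - 1*(-5) = (8 - L) + 5 = 13 - L)
1/(93983 + c(f(3), 217)) = 1/(93983 + (13 - 1*217)) = 1/(93983 + (13 - 217)) = 1/(93983 - 204) = 1/93779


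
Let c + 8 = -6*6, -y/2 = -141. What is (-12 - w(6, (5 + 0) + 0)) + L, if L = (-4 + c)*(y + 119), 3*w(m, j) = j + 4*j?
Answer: -57805/3 ≈ -19268.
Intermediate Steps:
y = 282 (y = -2*(-141) = 282)
c = -44 (c = -8 - 6*6 = -8 - 36 = -44)
w(m, j) = 5*j/3 (w(m, j) = (j + 4*j)/3 = (5*j)/3 = 5*j/3)
L = -19248 (L = (-4 - 44)*(282 + 119) = -48*401 = -19248)
(-12 - w(6, (5 + 0) + 0)) + L = (-12 - 5*((5 + 0) + 0)/3) - 19248 = (-12 - 5*(5 + 0)/3) - 19248 = (-12 - 5*5/3) - 19248 = (-12 - 1*25/3) - 19248 = (-12 - 25/3) - 19248 = -61/3 - 19248 = -57805/3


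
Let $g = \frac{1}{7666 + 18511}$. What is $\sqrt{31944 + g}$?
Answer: $\frac{\sqrt{21889157375753}}{26177} \approx 178.73$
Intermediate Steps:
$g = \frac{1}{26177} \approx 3.8201 \cdot 10^{-5}$
$\sqrt{31944 + g} = \sqrt{31944 + \frac{1}{26177}} = \sqrt{\frac{836198089}{26177}} = \frac{\sqrt{21889157375753}}{26177}$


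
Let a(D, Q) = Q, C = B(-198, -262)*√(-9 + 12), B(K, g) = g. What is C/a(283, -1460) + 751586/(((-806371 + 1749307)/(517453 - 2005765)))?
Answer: -46608102618/39289 + 131*√3/730 ≈ -1.1863e+6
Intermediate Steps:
C = -262*√3 (C = -262*√(-9 + 12) = -262*√3 ≈ -453.80)
C/a(283, -1460) + 751586/(((-806371 + 1749307)/(517453 - 2005765))) = -262*√3/(-1460) + 751586/(((-806371 + 1749307)/(517453 - 2005765))) = -262*√3*(-1/1460) + 751586/((942936/(-1488312))) = 131*√3/730 + 751586/((942936*(-1/1488312))) = 131*√3/730 + 751586/(-39289/62013) = 131*√3/730 + 751586*(-62013/39289) = 131*√3/730 - 46608102618/39289 = -46608102618/39289 + 131*√3/730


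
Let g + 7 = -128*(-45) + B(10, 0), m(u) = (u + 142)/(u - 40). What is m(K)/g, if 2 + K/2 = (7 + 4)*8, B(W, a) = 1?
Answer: 157/379764 ≈ 0.00041341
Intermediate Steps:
K = 172 (K = -4 + 2*((7 + 4)*8) = -4 + 2*(11*8) = -4 + 2*88 = -4 + 176 = 172)
m(u) = (142 + u)/(-40 + u)
g = 5754 (g = -7 + (-128*(-45) + 1) = -7 + (5760 + 1) = -7 + 5761 = 5754)
m(K)/g = ((142 + 172)/(-40 + 172))/5754 = (314/132)*(1/5754) = ((1/132)*314)*(1/5754) = (157/66)*(1/5754) = 157/379764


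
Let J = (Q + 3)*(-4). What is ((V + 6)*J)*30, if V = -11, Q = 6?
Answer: 5400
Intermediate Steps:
J = -36 (J = (6 + 3)*(-4) = 9*(-4) = -36)
((V + 6)*J)*30 = ((-11 + 6)*(-36))*30 = -5*(-36)*30 = 180*30 = 5400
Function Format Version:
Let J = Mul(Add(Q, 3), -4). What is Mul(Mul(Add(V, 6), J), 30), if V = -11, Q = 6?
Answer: 5400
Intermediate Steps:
J = -36 (J = Mul(Add(6, 3), -4) = Mul(9, -4) = -36)
Mul(Mul(Add(V, 6), J), 30) = Mul(Mul(Add(-11, 6), -36), 30) = Mul(Mul(-5, -36), 30) = Mul(180, 30) = 5400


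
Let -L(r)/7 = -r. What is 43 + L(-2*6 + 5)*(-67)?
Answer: 3326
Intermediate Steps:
L(r) = 7*r (L(r) = -(-7)*r = 7*r)
43 + L(-2*6 + 5)*(-67) = 43 + (7*(-2*6 + 5))*(-67) = 43 + (7*(-12 + 5))*(-67) = 43 + (7*(-7))*(-67) = 43 - 49*(-67) = 43 + 3283 = 3326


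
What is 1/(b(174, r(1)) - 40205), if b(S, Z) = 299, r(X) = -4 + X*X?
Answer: -1/39906 ≈ -2.5059e-5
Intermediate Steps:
r(X) = -4 + X²
1/(b(174, r(1)) - 40205) = 1/(299 - 40205) = 1/(-39906) = -1/39906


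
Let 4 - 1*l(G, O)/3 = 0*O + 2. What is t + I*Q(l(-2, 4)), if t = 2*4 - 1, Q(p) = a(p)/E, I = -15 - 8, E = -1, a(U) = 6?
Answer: 145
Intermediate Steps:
I = -23
l(G, O) = 6 (l(G, O) = 12 - 3*(0*O + 2) = 12 - 3*(0 + 2) = 12 - 3*2 = 12 - 6 = 6)
Q(p) = -6 (Q(p) = 6/(-1) = 6*(-1) = -6)
t = 7 (t = 8 - 1 = 7)
t + I*Q(l(-2, 4)) = 7 - 23*(-6) = 7 + 138 = 145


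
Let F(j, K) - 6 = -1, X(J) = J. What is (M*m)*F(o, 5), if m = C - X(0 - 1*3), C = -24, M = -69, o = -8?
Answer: 7245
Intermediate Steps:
F(j, K) = 5 (F(j, K) = 6 - 1 = 5)
m = -21 (m = -24 - (0 - 1*3) = -24 - (0 - 3) = -24 - 1*(-3) = -24 + 3 = -21)
(M*m)*F(o, 5) = -69*(-21)*5 = 1449*5 = 7245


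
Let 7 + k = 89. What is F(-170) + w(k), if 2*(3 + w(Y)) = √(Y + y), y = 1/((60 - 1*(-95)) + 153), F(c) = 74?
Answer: 71 + √1944789/308 ≈ 75.528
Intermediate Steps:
y = 1/308 (y = 1/((60 + 95) + 153) = 1/(155 + 153) = 1/308 ≈ 0.0032468)
k = 82 (k = -7 + 89 = 82)
w(Y) = -3 + √(1/308 + Y)/2 (w(Y) = -3 + √(Y + 1/308)/2 = -3 + √(1/308 + Y)/2)
F(-170) + w(k) = 74 + (-3 + √(77 + 23716*82)/308) = 74 + (-3 + √(77 + 1944712)/308) = 74 + (-3 + √1944789/308) = 71 + √1944789/308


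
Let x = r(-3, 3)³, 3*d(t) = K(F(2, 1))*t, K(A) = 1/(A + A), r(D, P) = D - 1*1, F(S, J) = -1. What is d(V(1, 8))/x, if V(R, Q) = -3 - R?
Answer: -1/96 ≈ -0.010417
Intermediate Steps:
r(D, P) = -1 + D (r(D, P) = D - 1 = -1 + D)
K(A) = 1/(2*A)
d(t) = -t/6 (d(t) = (((½)/(-1))*t)/3 = (((½)*(-1))*t)/3 = (-t/2)/3 = -t/6)
x = -64 (x = (-1 - 3)³ = (-4)³ = -64)
d(V(1, 8))/x = -(-3 - 1*1)/6/(-64) = -(-3 - 1)/6*(-1/64) = -⅙*(-4)*(-1/64) = (⅔)*(-1/64) = -1/96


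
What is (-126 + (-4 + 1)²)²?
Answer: 13689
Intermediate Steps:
(-126 + (-4 + 1)²)² = (-126 + (-3)²)² = (-126 + 9)² = (-117)² = 13689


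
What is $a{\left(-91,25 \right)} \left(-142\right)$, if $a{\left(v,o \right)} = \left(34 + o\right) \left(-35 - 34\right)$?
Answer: $578082$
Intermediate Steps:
$a{\left(v,o \right)} = -2346 - 69 o$ ($a{\left(v,o \right)} = \left(34 + o\right) \left(-69\right) = -2346 - 69 o$)
$a{\left(-91,25 \right)} \left(-142\right) = \left(-2346 - 1725\right) \left(-142\right) = \left(-4071\right) \left(-142\right) = 578082$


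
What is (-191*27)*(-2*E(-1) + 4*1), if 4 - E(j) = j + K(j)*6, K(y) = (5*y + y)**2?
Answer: -2196882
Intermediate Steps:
K(y) = 36*y**2 (K(y) = (6*y)**2 = 36*y**2)
E(j) = 4 - j - 216*j**2 (E(j) = 4 - (j + (36*j**2)*6) = 4 - (j + 216*j**2) = 4 + (-j - 216*j**2) = 4 - j - 216*j**2)
(-191*27)*(-2*E(-1) + 4*1) = (-191*27)*(-2*(4 - 1*(-1) - 216*(-1)**2) + 4*1) = -5157*(-2*(4 + 1 - 216*1) + 4) = -5157*(-2*(4 + 1 - 216) + 4) = -5157*(-2*(-211) + 4) = -5157*(422 + 4) = -5157*426 = -2196882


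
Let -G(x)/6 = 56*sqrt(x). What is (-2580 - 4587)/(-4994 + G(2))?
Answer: 17895999/12357122 - 602028*sqrt(2)/6178561 ≈ 1.3104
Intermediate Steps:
G(x) = -336*sqrt(x)
(-2580 - 4587)/(-4994 + G(2)) = (-2580 - 4587)/(-4994 - 336*sqrt(2)) = -7167/(-4994 - 336*sqrt(2))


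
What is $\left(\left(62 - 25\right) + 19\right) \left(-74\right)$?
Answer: $-4144$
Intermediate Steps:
$\left(\left(62 - 25\right) + 19\right) \left(-74\right) = \left(37 + 19\right) \left(-74\right) = 56 \left(-74\right) = -4144$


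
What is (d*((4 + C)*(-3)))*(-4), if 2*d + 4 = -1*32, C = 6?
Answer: -2160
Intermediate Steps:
d = -18 (d = -2 + (-1*32)/2 = -2 + (½)*(-32) = -2 - 16 = -18)
(d*((4 + C)*(-3)))*(-4) = -18*(4 + 6)*(-3)*(-4) = -180*(-3)*(-4) = -18*(-30)*(-4) = 540*(-4) = -2160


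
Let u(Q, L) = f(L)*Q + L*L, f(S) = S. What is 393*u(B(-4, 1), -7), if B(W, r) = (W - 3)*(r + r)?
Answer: 57771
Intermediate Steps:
B(W, r) = 2*r*(-3 + W) (B(W, r) = (-3 + W)*(2*r) = 2*r*(-3 + W))
u(Q, L) = L² + L*Q (u(Q, L) = L*Q + L*L = L*Q + L² = L² + L*Q)
393*u(B(-4, 1), -7) = 393*(-7*(-7 + 2*1*(-3 - 4))) = 393*(-7*(-7 + 2*1*(-7))) = 393*(-7*(-7 - 14)) = 393*(-7*(-21)) = 393*147 = 57771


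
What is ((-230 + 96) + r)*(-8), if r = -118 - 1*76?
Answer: 2624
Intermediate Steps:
r = -194 (r = -118 - 76 = -194)
((-230 + 96) + r)*(-8) = ((-230 + 96) - 194)*(-8) = (-134 - 194)*(-8) = -328*(-8) = 2624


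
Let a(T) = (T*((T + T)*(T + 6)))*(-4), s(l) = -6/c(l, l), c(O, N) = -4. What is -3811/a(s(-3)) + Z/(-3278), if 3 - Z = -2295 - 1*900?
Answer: 6030364/221265 ≈ 27.254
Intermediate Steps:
Z = 3198 (Z = 3 - (-2295 - 1*900) = 3 - (-2295 - 900) = 3 - 1*(-3195) = 3 + 3195 = 3198)
s(l) = 3/2 (s(l) = -6/(-4) = -6*(-¼) = 3/2)
a(T) = -8*T²*(6 + T) (a(T) = (T*((2*T)*(6 + T)))*(-4) = (T*(2*T*(6 + T)))*(-4) = (2*T²*(6 + T))*(-4) = -8*T²*(6 + T))
-3811/a(s(-3)) + Z/(-3278) = -3811*1/(18*(-6 - 1*3/2)) + 3198/(-3278) = -3811*1/(18*(-6 - 3/2)) + 3198*(-1/3278) = -3811/(8*(9/4)*(-15/2)) - 1599/1639 = -3811/(-135) - 1599/1639 = -3811*(-1/135) - 1599/1639 = 3811/135 - 1599/1639 = 6030364/221265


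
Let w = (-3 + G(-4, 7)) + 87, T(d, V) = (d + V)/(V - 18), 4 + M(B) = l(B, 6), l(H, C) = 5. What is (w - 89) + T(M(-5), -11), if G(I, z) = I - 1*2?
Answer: -309/29 ≈ -10.655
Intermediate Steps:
M(B) = 1 (M(B) = -4 + 5 = 1)
G(I, z) = -2 + I (G(I, z) = I - 2 = -2 + I)
T(d, V) = (V + d)/(-18 + V)
w = 78 (w = (-3 + (-2 - 4)) + 87 = (-3 - 6) + 87 = -9 + 87 = 78)
(w - 89) + T(M(-5), -11) = (78 - 89) + (-11 + 1)/(-18 - 11) = -11 - 10/(-29) = -11 - 1/29*(-10) = -11 + 10/29 = -309/29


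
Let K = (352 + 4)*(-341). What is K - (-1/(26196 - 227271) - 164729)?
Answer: 8713182974/201075 ≈ 43333.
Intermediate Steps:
K = -121396 (K = 356*(-341) = -121396)
K - (-1/(26196 - 227271) - 164729) = -121396 - (-1/(26196 - 227271) - 164729) = -121396 - (-1/(-201075) - 164729) = -121396 - (-1*(-1/201075) - 164729) = -121396 - (1/201075 - 164729) = -121396 - 1*(-33122883674/201075) = -121396 + 33122883674/201075 = 8713182974/201075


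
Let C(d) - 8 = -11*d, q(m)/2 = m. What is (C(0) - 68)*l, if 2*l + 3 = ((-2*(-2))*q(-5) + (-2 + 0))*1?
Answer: 1350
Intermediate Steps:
q(m) = 2*m
C(d) = 8 - 11*d
l = -45/2 (l = -3/2 + (((-2*(-2))*(2*(-5)) + (-2 + 0))*1)/2 = -3/2 + ((4*(-10) - 2)*1)/2 = -3/2 + ((-40 - 2)*1)/2 = -3/2 + (-42*1)/2 = -3/2 + (½)*(-42) = -3/2 - 21 = -45/2 ≈ -22.500)
(C(0) - 68)*l = ((8 - 11*0) - 68)*(-45/2) = ((8 + 0) - 68)*(-45/2) = (8 - 68)*(-45/2) = -60*(-45/2) = 1350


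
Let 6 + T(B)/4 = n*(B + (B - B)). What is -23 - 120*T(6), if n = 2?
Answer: -2903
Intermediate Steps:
T(B) = -24 + 8*B (T(B) = -24 + 4*(2*(B + (B - B))) = -24 + 4*(2*(B + 0)) = -24 + 4*(2*B) = -24 + 8*B)
-23 - 120*T(6) = -23 - 120*(-24 + 8*6) = -23 - 120*(-24 + 48) = -23 - 120*24 = -23 - 2880 = -2903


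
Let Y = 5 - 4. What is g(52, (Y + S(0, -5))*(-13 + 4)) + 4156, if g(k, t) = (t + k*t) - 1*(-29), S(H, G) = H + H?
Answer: 3708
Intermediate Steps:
Y = 1
S(H, G) = 2*H
g(k, t) = 29 + t + k*t (g(k, t) = (t + k*t) + 29 = 29 + t + k*t)
g(52, (Y + S(0, -5))*(-13 + 4)) + 4156 = (29 + (1 + 2*0)*(-13 + 4) + 52*((1 + 2*0)*(-13 + 4))) + 4156 = (29 + (1 + 0)*(-9) + 52*((1 + 0)*(-9))) + 4156 = (29 + 1*(-9) + 52*(1*(-9))) + 4156 = (29 - 9 + 52*(-9)) + 4156 = (29 - 9 - 468) + 4156 = -448 + 4156 = 3708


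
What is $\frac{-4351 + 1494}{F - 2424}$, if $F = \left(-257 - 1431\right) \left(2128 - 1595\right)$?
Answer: $\frac{2857}{902128} \approx 0.003167$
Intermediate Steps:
$F = -899704$ ($F = \left(-1688\right) 533 = -899704$)
$\frac{-4351 + 1494}{F - 2424} = \frac{-4351 + 1494}{-899704 - 2424} = - \frac{2857}{-902128} = \left(-2857\right) \left(- \frac{1}{902128}\right) = \frac{2857}{902128}$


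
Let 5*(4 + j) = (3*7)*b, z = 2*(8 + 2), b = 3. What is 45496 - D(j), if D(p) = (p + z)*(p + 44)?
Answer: 1099791/25 ≈ 43992.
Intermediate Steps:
z = 20 (z = 2*10 = 20)
j = 43/5 (j = -4 + ((3*7)*3)/5 = -4 + (21*3)/5 = -4 + (⅕)*63 = -4 + 63/5 = 43/5 ≈ 8.6000)
D(p) = (20 + p)*(44 + p) (D(p) = (p + 20)*(p + 44) = (20 + p)*(44 + p))
45496 - D(j) = 45496 - (880 + (43/5)² + 64*(43/5)) = 45496 - (880 + 1849/25 + 2752/5) = 45496 - 1*37609/25 = 45496 - 37609/25 = 1099791/25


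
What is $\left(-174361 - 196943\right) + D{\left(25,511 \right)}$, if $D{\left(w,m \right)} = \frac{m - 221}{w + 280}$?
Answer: $- \frac{22649486}{61} \approx -3.713 \cdot 10^{5}$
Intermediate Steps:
$D{\left(w,m \right)} = \frac{-221 + m}{280 + w}$
$\left(-174361 - 196943\right) + D{\left(25,511 \right)} = \left(-174361 - 196943\right) + \frac{-221 + 511}{280 + 25} = -371304 + \frac{1}{305} \cdot 290 = -371304 + \frac{58}{61} = - \frac{22649486}{61}$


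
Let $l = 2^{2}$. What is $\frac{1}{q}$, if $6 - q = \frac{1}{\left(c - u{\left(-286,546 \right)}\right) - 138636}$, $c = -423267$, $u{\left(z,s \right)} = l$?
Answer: $\frac{561907}{3371443} \approx 0.16667$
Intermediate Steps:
$l = 4$
$u{\left(z,s \right)} = 4$
$q = \frac{3371443}{561907}$ ($q = 6 - \frac{1}{\left(-423267 - 4\right) - 138636} = 6 - \frac{1}{-423271 - 138636} = 6 - \frac{1}{-561907} = 6 - - \frac{1}{561907} = 6 + \frac{1}{561907} = \frac{3371443}{561907} \approx 6.0$)
$\frac{1}{q} = \frac{1}{\frac{3371443}{561907}} = \frac{561907}{3371443}$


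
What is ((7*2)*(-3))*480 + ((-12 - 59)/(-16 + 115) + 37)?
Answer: -1992248/99 ≈ -20124.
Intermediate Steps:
((7*2)*(-3))*480 + ((-12 - 59)/(-16 + 115) + 37) = (14*(-3))*480 + (-71/99 + 37) = -42*480 + (-71*1/99 + 37) = -20160 + (-71/99 + 37) = -20160 + 3592/99 = -1992248/99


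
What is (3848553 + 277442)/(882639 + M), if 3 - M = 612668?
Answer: 4125995/269974 ≈ 15.283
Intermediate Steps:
M = -612665 (M = 3 - 1*612668 = 3 - 612668 = -612665)
(3848553 + 277442)/(882639 + M) = (3848553 + 277442)/(882639 - 612665) = 4125995/269974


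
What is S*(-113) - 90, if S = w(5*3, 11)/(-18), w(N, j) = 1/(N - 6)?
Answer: -14467/162 ≈ -89.302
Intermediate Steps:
w(N, j) = 1/(-6 + N)
S = -1/162 (S = 1/((-6 + 5*3)*(-18)) = -1/18/(-6 + 15) = -1/18/9 = (⅑)*(-1/18) = -1/162 ≈ -0.0061728)
S*(-113) - 90 = -1/162*(-113) - 90 = 113/162 - 90 = -14467/162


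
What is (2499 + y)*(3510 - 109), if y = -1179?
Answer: 4489320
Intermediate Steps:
(2499 + y)*(3510 - 109) = (2499 - 1179)*(3510 - 109) = 1320*3401 = 4489320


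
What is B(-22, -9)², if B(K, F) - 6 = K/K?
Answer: 49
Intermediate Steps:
B(K, F) = 7 (B(K, F) = 6 + K/K = 6 + 1 = 7)
B(-22, -9)² = 7² = 49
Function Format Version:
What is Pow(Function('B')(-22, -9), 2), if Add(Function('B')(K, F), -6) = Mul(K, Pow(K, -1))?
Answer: 49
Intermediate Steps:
Function('B')(K, F) = 7 (Function('B')(K, F) = Add(6, Mul(K, Pow(K, -1))) = Add(6, 1) = 7)
Pow(Function('B')(-22, -9), 2) = Pow(7, 2) = 49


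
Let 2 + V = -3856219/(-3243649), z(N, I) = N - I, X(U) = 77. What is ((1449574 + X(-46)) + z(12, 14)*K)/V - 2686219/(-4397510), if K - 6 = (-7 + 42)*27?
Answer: -20650654141095708209/11570196213290 ≈ -1.7848e+6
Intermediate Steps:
K = 951 (K = 6 + (-7 + 42)*27 = 6 + 35*27 = 6 + 945 = 951)
V = -2631079/3243649 (V = -2 - 3856219/(-3243649) = -2 - 3856219*(-1/3243649) = -2 + 3856219/3243649 = -2631079/3243649 ≈ -0.81115)
((1449574 + X(-46)) + z(12, 14)*K)/V - 2686219/(-4397510) = ((1449574 + 77) + (12 - 1*14)*951)/(-2631079/3243649) - 2686219/(-4397510) = (1449651 + (12 - 14)*951)*(-3243649/2631079) - 2686219*(-1/4397510) = (1449651 - 2*951)*(-3243649/2631079) + 2686219/4397510 = (1449651 - 1902)*(-3243649/2631079) + 2686219/4397510 = 1447749*(-3243649/2631079) + 2686219/4397510 = -4695989596101/2631079 + 2686219/4397510 = -20650654141095708209/11570196213290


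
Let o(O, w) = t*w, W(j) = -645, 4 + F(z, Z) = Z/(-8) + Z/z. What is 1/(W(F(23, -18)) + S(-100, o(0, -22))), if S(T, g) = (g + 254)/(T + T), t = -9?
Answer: -50/32363 ≈ -0.0015450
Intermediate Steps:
F(z, Z) = -4 - Z/8 + Z/z (F(z, Z) = -4 + (Z/(-8) + Z/z) = -4 + (Z*(-1/8) + Z/z) = -4 + (-Z/8 + Z/z) = -4 - Z/8 + Z/z)
o(O, w) = -9*w
S(T, g) = (254 + g)/(2*T) (S(T, g) = (254 + g)/((2*T)) = (254 + g)*(1/(2*T)) = (254 + g)/(2*T))
1/(W(F(23, -18)) + S(-100, o(0, -22))) = 1/(-645 + (1/2)*(254 - 9*(-22))/(-100)) = 1/(-645 + (1/2)*(-1/100)*(254 + 198)) = 1/(-645 + (1/2)*(-1/100)*452) = 1/(-645 - 113/50) = 1/(-32363/50) = -50/32363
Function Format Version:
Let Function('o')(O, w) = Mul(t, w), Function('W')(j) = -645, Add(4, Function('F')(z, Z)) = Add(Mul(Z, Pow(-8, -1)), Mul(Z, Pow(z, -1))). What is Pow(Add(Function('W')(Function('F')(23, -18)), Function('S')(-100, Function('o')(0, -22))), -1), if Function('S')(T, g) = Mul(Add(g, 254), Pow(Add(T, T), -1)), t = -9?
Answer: Rational(-50, 32363) ≈ -0.0015450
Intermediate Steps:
Function('F')(z, Z) = Add(-4, Mul(Rational(-1, 8), Z), Mul(Z, Pow(z, -1))) (Function('F')(z, Z) = Add(-4, Add(Mul(Z, Pow(-8, -1)), Mul(Z, Pow(z, -1)))) = Add(-4, Add(Mul(Z, Rational(-1, 8)), Mul(Z, Pow(z, -1)))) = Add(-4, Add(Mul(Rational(-1, 8), Z), Mul(Z, Pow(z, -1)))) = Add(-4, Mul(Rational(-1, 8), Z), Mul(Z, Pow(z, -1))))
Function('o')(O, w) = Mul(-9, w)
Function('S')(T, g) = Mul(Rational(1, 2), Pow(T, -1), Add(254, g)) (Function('S')(T, g) = Mul(Add(254, g), Pow(Mul(2, T), -1)) = Mul(Add(254, g), Mul(Rational(1, 2), Pow(T, -1))) = Mul(Rational(1, 2), Pow(T, -1), Add(254, g)))
Pow(Add(Function('W')(Function('F')(23, -18)), Function('S')(-100, Function('o')(0, -22))), -1) = Pow(Add(-645, Mul(Rational(1, 2), Pow(-100, -1), Add(254, Mul(-9, -22)))), -1) = Pow(Add(-645, Mul(Rational(1, 2), Rational(-1, 100), Add(254, 198))), -1) = Pow(Add(-645, Mul(Rational(1, 2), Rational(-1, 100), 452)), -1) = Pow(Add(-645, Rational(-113, 50)), -1) = Pow(Rational(-32363, 50), -1) = Rational(-50, 32363)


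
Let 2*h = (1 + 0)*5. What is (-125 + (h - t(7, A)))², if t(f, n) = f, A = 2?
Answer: 67081/4 ≈ 16770.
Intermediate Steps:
h = 5/2 (h = ((1 + 0)*5)/2 = (1*5)/2 = (½)*5 = 5/2 ≈ 2.5000)
(-125 + (h - t(7, A)))² = (-125 + (5/2 - 1*7))² = (-125 + (5/2 - 7))² = (-125 - 9/2)² = (-259/2)² = 67081/4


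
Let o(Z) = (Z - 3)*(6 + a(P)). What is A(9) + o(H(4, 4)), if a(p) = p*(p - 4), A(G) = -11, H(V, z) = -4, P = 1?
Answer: -32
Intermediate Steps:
a(p) = p*(-4 + p)
o(Z) = -9 + 3*Z (o(Z) = (Z - 3)*(6 + 1*(-4 + 1)) = (-3 + Z)*(6 + 1*(-3)) = (-3 + Z)*(6 - 3) = (-3 + Z)*3 = -9 + 3*Z)
A(9) + o(H(4, 4)) = -11 + (-9 + 3*(-4)) = -11 + (-9 - 12) = -11 - 21 = -32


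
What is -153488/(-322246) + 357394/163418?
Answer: 35062872227/13165199207 ≈ 2.6633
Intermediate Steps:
-153488/(-322246) + 357394/163418 = -153488*(-1/322246) + 357394*(1/163418) = 76744/161123 + 178697/81709 = 35062872227/13165199207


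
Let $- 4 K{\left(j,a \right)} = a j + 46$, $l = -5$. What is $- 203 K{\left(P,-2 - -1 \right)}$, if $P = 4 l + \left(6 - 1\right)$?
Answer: $\frac{12383}{4} \approx 3095.8$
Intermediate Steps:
$P = -15$ ($P = 4 \left(-5\right) + \left(6 - 1\right) = -20 + \left(6 - 1\right) = -20 + 5 = -15$)
$K{\left(j,a \right)} = - \frac{23}{2} - \frac{a j}{4}$ ($K{\left(j,a \right)} = - \frac{a j + 46}{4} = - \frac{46 + a j}{4} = - \frac{23}{2} - \frac{a j}{4}$)
$- 203 K{\left(P,-2 - -1 \right)} = - 203 \left(- \frac{23}{2} - \frac{1}{4} \left(-2 - -1\right) \left(-15\right)\right) = - 203 \left(- \frac{23}{2} - \frac{1}{4} \left(-2 + 1\right) \left(-15\right)\right) = - 203 \left(- \frac{23}{2} - \left(- \frac{1}{4}\right) \left(-15\right)\right) = - 203 \left(- \frac{23}{2} - \frac{15}{4}\right) = \left(-203\right) \left(- \frac{61}{4}\right) = \frac{12383}{4}$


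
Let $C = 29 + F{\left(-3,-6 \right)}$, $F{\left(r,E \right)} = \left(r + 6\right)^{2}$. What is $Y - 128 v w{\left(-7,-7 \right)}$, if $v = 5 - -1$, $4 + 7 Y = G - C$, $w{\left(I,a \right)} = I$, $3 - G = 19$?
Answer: $\frac{37574}{7} \approx 5367.7$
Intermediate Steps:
$G = -16$ ($G = 3 - 19 = -16$)
$F{\left(r,E \right)} = \left(6 + r\right)^{2}$
$C = 38$ ($C = 29 + \left(6 - 3\right)^{2} = 29 + 3^{2} = 29 + 9 = 38$)
$Y = - \frac{58}{7}$ ($Y = - \frac{4}{7} + \frac{-16 - 38}{7} = - \frac{4}{7} + \frac{1}{7} \left(-54\right) = - \frac{4}{7} - \frac{54}{7} = - \frac{58}{7} \approx -8.2857$)
$v = 6$ ($v = 5 + 1 = 6$)
$Y - 128 v w{\left(-7,-7 \right)} = - \frac{58}{7} - 128 \cdot 6 \left(-7\right) = - \frac{58}{7} - -5376 = - \frac{58}{7} + 5376 = \frac{37574}{7}$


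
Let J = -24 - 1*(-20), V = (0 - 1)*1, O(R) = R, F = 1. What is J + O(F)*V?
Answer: -5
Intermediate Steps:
V = -1 (V = -1*1 = -1)
J = -4 (J = -24 + 20 = -4)
J + O(F)*V = -4 + 1*(-1) = -4 - 1 = -5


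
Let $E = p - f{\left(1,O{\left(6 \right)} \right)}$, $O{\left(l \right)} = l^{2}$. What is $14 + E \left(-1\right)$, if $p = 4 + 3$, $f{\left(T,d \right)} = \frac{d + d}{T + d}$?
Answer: $\frac{331}{37} \approx 8.946$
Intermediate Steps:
$f{\left(T,d \right)} = \frac{2 d}{T + d}$
$p = 7$
$E = \frac{187}{37}$ ($E = 7 - \frac{2 \cdot 6^{2}}{1 + 6^{2}} = 7 - 2 \cdot 36 \frac{1}{1 + 36} = 7 - 2 \cdot 36 \cdot \frac{1}{37} = 7 - \frac{72}{37} = \frac{187}{37} \approx 5.0541$)
$14 + E \left(-1\right) = 14 + \frac{187}{37} \left(-1\right) = 14 - \frac{187}{37} = \frac{331}{37}$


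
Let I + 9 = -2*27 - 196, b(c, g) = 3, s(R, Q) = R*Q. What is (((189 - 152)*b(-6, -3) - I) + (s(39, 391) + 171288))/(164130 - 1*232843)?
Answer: -186907/68713 ≈ -2.7201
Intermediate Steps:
s(R, Q) = Q*R
I = -259 (I = -9 + (-2*27 - 196) = -9 + (-54 - 196) = -9 - 250 = -259)
(((189 - 152)*b(-6, -3) - I) + (s(39, 391) + 171288))/(164130 - 1*232843) = (((189 - 152)*3 - 1*(-259)) + (391*39 + 171288))/(164130 - 1*232843) = ((37*3 + 259) + (15249 + 171288))/(164130 - 232843) = ((111 + 259) + 186537)/(-68713) = (370 + 186537)*(-1/68713) = 186907*(-1/68713) = -186907/68713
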